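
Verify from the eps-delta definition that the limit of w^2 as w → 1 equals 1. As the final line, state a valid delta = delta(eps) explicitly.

Suppose eps > 0. We seek delta > 0 with 0 < |w − 1| < delta ⇒ |w^2 − 1| < eps.
Factor: w^2 − 1 = (w − 1)(w + 1), so |w^2 − 1| = |w − 1|·|w + 1|.
Restrict delta ≤ 1. Then |w − 1| < 1 gives |w| < 2, so by the triangle inequality |w + 1| ≤ 2 + 1 = 3.
Hence |w^2 − 1| ≤ 3|w − 1|, which is < eps once |w − 1| < eps/3.
Take delta = min(1, eps/3). If 0 < |w − 1| < delta then both bounds hold and |w^2 − 1| ≤ 3|w − 1| < 3·(eps/3) = eps.

delta = min(1, eps/3)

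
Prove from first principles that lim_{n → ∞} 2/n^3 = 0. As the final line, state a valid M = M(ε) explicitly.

M = (2/ε)^{1/3}

Let ε > 0. For n ≥ 1, |2/n^3 − 0| = 2/n^3.
2/n^3 < ε ⇔ n^3 > 2/ε ⇔ n > (2/ε)^{1/3}.
Take M = (2/ε)^{1/3}. Then n > M implies 2/n^3 < ε.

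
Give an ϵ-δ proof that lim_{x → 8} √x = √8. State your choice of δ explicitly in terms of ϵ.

Fix ϵ > 0. We want δ > 0 such that 0 < |x − 8| < δ implies |√x − √8| < ϵ.
Rationalise: √x − √8 = (x − 8)/(√x + √8), so |√x − √8| = |x − 8|/(√x + √8).
Restrict δ ≤ 8 so that |x − 8| < 8 forces x > 0, and then √x + √8 > √8.
Hence |√x − √8| < |x − 8|/√8, which is < ϵ once |x − 8| < √8·ϵ.
Take δ = min(8, √8·ϵ). If 0 < |x − 8| < δ then x > 0 and |√x − √8| < |x − 8|/√8 < ϵ.

δ = min(8, √8·ϵ)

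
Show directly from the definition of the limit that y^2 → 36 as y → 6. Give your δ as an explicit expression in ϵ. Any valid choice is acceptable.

Suppose ϵ > 0. We seek δ > 0 with 0 < |y − 6| < δ ⇒ |y^2 − 36| < ϵ.
Factor: y^2 − 36 = (y − 6)(y + 6), so |y^2 − 36| = |y − 6|·|y + 6|.
Impose δ ≤ 1 so that |y| < 7; then |y + 6| ≤ 13.
Hence |y^2 − 36| ≤ 13|y − 6|, which is < ϵ once |y − 6| < ϵ/13.
Take δ = min(1, ϵ/13). If 0 < |y − 6| < δ then both bounds hold and |y^2 − 36| ≤ 13|y − 6| < 13·(ϵ/13) = ϵ.

δ = min(1, ϵ/13)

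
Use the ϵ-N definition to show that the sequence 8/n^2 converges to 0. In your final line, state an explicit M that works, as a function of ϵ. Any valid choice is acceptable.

Let ϵ > 0. For n ≥ 1, |8/n^2 − 0| = 8/n^2.
8/n^2 < ϵ ⇔ n^2 > 8/ϵ ⇔ n > (8/ϵ)^{1/2}.
Take M = (8/ϵ)^{1/2}. Then n > M implies 8/n^2 < ϵ.

M = (8/ϵ)^{1/2}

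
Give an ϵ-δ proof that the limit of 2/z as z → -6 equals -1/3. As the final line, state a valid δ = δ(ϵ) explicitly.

δ = min(3, 9ϵ)

Let ϵ > 0 be given. We seek δ > 0 such that 0 < |z + 6| < δ implies |2/z + 1/3| < ϵ.
|2/z + 1/3| = 2·|-6 − z|/(6·|z|) = 2|z + 6|/(6|z|).
Require δ ≤ 3 so that |z| > 6 − 3 = 3, hence 6|z| > 18.
Then |2/z + 1/3| < 2|z + 6|/18, which is < ϵ when |z + 6| < 9ϵ.
Take δ = min(3, 9ϵ). Then 0 < |z + 6| < δ gives both |z + 6| < 3 and |z + 6| < 9ϵ, so |2/z + 1/3| < ϵ.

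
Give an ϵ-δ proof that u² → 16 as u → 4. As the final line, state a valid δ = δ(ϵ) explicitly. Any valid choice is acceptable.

Let ϵ > 0. We seek δ > 0 with 0 < |u − 4| < δ ⇒ |u² − 16| < ϵ.
Factor: u² − 16 = (u − 4)(u + 4), so |u² − 16| = |u − 4|·|u + 4|.
Impose δ ≤ 1 so that |u| < 5; then |u + 4| ≤ 9.
Hence |u² − 16| ≤ 9|u − 4|, which is < ϵ once |u − 4| < ϵ/9.
Take δ = min(1, ϵ/9). If 0 < |u − 4| < δ then both bounds hold and |u² − 16| ≤ 9|u − 4| < 9·(ϵ/9) = ϵ.

δ = min(1, ϵ/9)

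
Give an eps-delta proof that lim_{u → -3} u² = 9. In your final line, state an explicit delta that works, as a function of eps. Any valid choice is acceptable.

Fix eps > 0. We seek delta > 0 with 0 < |u + 3| < delta ⇒ |u² − 9| < eps.
Factor: u² − 9 = (u + 3)(u - 3), so |u² − 9| = |u + 3|·|u - 3|.
Restrict delta ≤ 1. Then |u + 3| < 1 gives |u| < 4, so by the triangle inequality |u - 3| ≤ 4 + 3 = 7.
Hence |u² − 9| ≤ 7|u + 3|, which is < eps once |u + 3| < eps/7.
Take delta = min(1, eps/7). If 0 < |u + 3| < delta then both bounds hold and |u² − 9| ≤ 7|u + 3| < 7·(eps/7) = eps.

delta = min(1, eps/7)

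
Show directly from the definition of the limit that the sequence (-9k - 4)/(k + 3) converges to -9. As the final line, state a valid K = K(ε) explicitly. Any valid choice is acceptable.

K = 23/ε

Fix ε > 0. For k ≥ 1, |(-9k - 4)/(k + 3) + 9| = |23|/((k + 3)) = 23/((k + 3)).
Since k + 3 ≥ k for k ≥ 1, this is ≤ 23/(k) = 23/k.
So |(-9k - 4)/(k + 3) + 9| < ε whenever k > 23/ε.
Take K = 23/ε. If k > K then |(-9k - 4)/(k + 3) + 9| ≤ 23/k < ε.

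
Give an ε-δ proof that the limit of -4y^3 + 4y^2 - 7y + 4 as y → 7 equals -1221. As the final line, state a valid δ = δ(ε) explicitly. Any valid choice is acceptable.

Let ε > 0 be given. We want δ > 0 such that 0 < |y − 7| < δ implies |(-4y^3 + 4y^2 - 7y + 4) + 1221| < ε.
(-4y^3 + 4y^2 - 7y + 4) + 1221 = -4y^3 + 4y^2 - 7y + 1225 = (y − 7)(-4y^2 - 24y - 175).
So |(-4y^3 + 4y^2 - 7y + 4) + 1221| = |y − 7|·|-4y^2 - 24y - 175|.
Require δ ≤ 1. Then |y − 7| < 1 gives |y| < 8, and by the triangle inequality |-4y^2 - 24y - 175| ≤ 4·8^2 + 24·8 + 175 = 623.
Hence |(-4y^3 + 4y^2 - 7y + 4) + 1221| ≤ 623|y − 7| < ε provided |y − 7| < ε/623.
Take δ = min(1, ε/623). Then 0 < |y − 7| < δ gives both |y − 7| < 1 and |y − 7| < ε/623, so |(-4y^3 + 4y^2 - 7y + 4) + 1221| < ε.

δ = min(1, ε/623)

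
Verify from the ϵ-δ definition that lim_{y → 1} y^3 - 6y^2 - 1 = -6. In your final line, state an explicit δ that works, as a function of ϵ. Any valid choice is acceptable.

δ = min(1, ϵ/19)

Let ϵ > 0 be given. We want δ > 0 such that 0 < |y − 1| < δ implies |(y^3 - 6y^2 - 1) + 6| < ϵ.
(y^3 - 6y^2 - 1) + 6 = y^3 - 6y^2 + 5 = (y − 1)(y^2 - 5y - 5).
So |(y^3 - 6y^2 - 1) + 6| = |y − 1|·|y^2 - 5y - 5|.
Require δ ≤ 1. Then |y − 1| < 1 gives |y| < 2, and by the triangle inequality |y^2 - 5y - 5| ≤ 2^2 + 5·2 + 5 = 19.
Hence |(y^3 - 6y^2 - 1) + 6| ≤ 19|y − 1| < ϵ provided |y − 1| < ϵ/19.
Choosing δ = min(1, ϵ/19) ensures both conditions, hence |(y^3 - 6y^2 - 1) + 6| < ϵ.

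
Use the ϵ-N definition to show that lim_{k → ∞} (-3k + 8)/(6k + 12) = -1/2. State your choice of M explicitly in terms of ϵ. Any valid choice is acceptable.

Let ϵ > 0 be given. For k ≥ 1, |(-3k + 8)/(6k + 12) + 1/2| = |84|/(6(6k + 12)) = 84/(6(6k + 12)).
Since 6k + 12 ≥ 6k for k ≥ 1, this is ≤ 84/(6·6k) = (7/3)/k.
So |(-3k + 8)/(6k + 12) + 1/2| < ϵ whenever k > (7/3)/ϵ.
Take M = (7/3)/ϵ. If k > M then |(-3k + 8)/(6k + 12) + 1/2| ≤ (7/3)/k < ϵ.

M = (7/3)/ϵ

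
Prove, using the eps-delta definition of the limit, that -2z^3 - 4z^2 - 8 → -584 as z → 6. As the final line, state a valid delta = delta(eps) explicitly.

Fix eps > 0. We want delta > 0 such that 0 < |z − 6| < delta implies |(-2z^3 - 4z^2 - 8) + 584| < eps.
(-2z^3 - 4z^2 - 8) + 584 = -2z^3 - 4z^2 + 576 = (z − 6)(-2z^2 - 16z - 96).
So |(-2z^3 - 4z^2 - 8) + 584| = |z − 6|·|-2z^2 - 16z - 96|.
Assume first that |z − 6| < 2, so |z| < 8. Then |-2z^2 - 16z - 96| ≤ 2·8^2 + 16·8 + 96 = 352.
Hence |(-2z^3 - 4z^2 - 8) + 584| ≤ 352|z − 6| < eps provided |z − 6| < eps/352.
Take delta = min(2, eps/352). Then 0 < |z − 6| < delta gives both |z − 6| < 2 and |z − 6| < eps/352, so |(-2z^3 - 4z^2 - 8) + 584| < eps.

delta = min(2, eps/352)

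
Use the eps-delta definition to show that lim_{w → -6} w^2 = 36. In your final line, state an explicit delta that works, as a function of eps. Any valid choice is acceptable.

Fix eps > 0. We seek delta > 0 with 0 < |w + 6| < delta ⇒ |w^2 − 36| < eps.
Factor: w^2 − 36 = (w + 6)(w - 6), so |w^2 − 36| = |w + 6|·|w - 6|.
Restrict delta ≤ 2. Then |w + 6| < 2 gives |w| < 8, so by the triangle inequality |w - 6| ≤ 8 + 6 = 14.
Hence |w^2 − 36| ≤ 14|w + 6|, which is < eps once |w + 6| < eps/14.
Take delta = min(2, eps/14). If 0 < |w + 6| < delta then both bounds hold and |w^2 − 36| ≤ 14|w + 6| < 14·(eps/14) = eps.

delta = min(2, eps/14)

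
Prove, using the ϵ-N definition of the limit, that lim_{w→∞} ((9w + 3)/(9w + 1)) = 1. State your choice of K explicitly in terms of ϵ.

Suppose ϵ > 0. We seek K > 0 such that w > K implies |(9w + 3)/(9w + 1) − 1| < ϵ.
(9w + 3)/(9w + 1) − 1 = (9(9w + 3) − 9(9w + 1)) / (9(9w + 1)) = 18/(9(9w + 1)).
For w > 0 we have 9w + 1 > 9w, so |(9w + 3)/(9w + 1) − 1| = 18/(9(9w + 1)) < 18/(9·9w) = (2/9)/w.
Thus |(9w + 3)/(9w + 1) − 1| < ϵ whenever w > (2/9)/ϵ.
Take K = (2/9)/ϵ. If w > K then |(9w + 3)/(9w + 1) − 1| < (2/9)/w < ϵ.

K = (2/9)/ϵ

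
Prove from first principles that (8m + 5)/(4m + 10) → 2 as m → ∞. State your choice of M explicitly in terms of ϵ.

M = (15/4)/ϵ

Let ϵ > 0. For m ≥ 1, |(8m + 5)/(4m + 10) − 2| = |-60|/(4(4m + 10)) = 60/(4(4m + 10)).
Since 4m + 10 ≥ 4m for m ≥ 1, this is ≤ 60/(4·4m) = (15/4)/m.
So |(8m + 5)/(4m + 10) − 2| < ϵ whenever m > (15/4)/ϵ.
Take M = (15/4)/ϵ. If m > M then |(8m + 5)/(4m + 10) − 2| ≤ (15/4)/m < ϵ.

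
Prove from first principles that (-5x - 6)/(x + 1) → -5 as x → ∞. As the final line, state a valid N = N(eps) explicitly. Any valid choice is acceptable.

Fix eps > 0. We seek N > 0 such that x > N implies |(-5x - 6)/(x + 1) + 5| < eps.
(-5x - 6)/(x + 1) + 5 = ((-5x - 6) − (-5)(x + 1)) / ((x + 1)) = -1/((x + 1)).
For x > 0 we have x + 1 > x, so |(-5x - 6)/(x + 1) + 5| = 1/((x + 1)) < 1/(x) = 1/x.
Thus |(-5x - 6)/(x + 1) + 5| < eps whenever x > 1/eps.
Take N = 1/eps. If x > N then |(-5x - 6)/(x + 1) + 5| < 1/x < eps.

N = 1/eps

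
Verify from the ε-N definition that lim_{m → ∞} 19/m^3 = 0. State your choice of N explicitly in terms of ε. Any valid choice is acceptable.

N = (19/ε)^{1/3}

Fix ε > 0. For m ≥ 1, |19/m^3 − 0| = 19/m^3.
19/m^3 < ε ⇔ m^3 > 19/ε ⇔ m > (19/ε)^{1/3}.
Take N = (19/ε)^{1/3}. Then m > N implies 19/m^3 < ε.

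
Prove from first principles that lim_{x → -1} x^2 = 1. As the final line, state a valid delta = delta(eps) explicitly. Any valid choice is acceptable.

Suppose eps > 0. We seek delta > 0 with 0 < |x + 1| < delta ⇒ |x^2 − 1| < eps.
Factor: x^2 − 1 = (x + 1)(x - 1), so |x^2 − 1| = |x + 1|·|x - 1|.
Impose delta ≤ 1 so that |x| < 2; then |x - 1| ≤ 3.
Hence |x^2 − 1| ≤ 3|x + 1|, which is < eps once |x + 1| < eps/3.
Take delta = min(1, eps/3). If 0 < |x + 1| < delta then both bounds hold and |x^2 − 1| ≤ 3|x + 1| < 3·(eps/3) = eps.

delta = min(1, eps/3)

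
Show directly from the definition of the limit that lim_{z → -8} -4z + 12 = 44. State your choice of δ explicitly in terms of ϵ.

Suppose ϵ > 0. We need δ > 0 so that 0 < |z + 8| < δ implies |(-4z + 12) − 44| < ϵ.
|(-4z + 12) − 44| = |-4z - 32| = 4|z + 8|.
So 4|z + 8| < ϵ exactly when |z + 8| < ϵ/4.
Take δ = ϵ/4. If 0 < |z + 8| < δ then |(-4z + 12) − 44| = 4|z + 8| < 4·(ϵ/4) = ϵ.

δ = ϵ/4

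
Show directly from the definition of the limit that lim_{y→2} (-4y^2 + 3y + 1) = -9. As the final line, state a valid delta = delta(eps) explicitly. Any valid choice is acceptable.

Fix eps > 0. We want delta > 0 such that 0 < |y − 2| < delta implies |(-4y^2 + 3y + 1) + 9| < eps.
(-4y^2 + 3y + 1) + 9 = -4y^2 + 3y + 10 = (y − 2)(-4y - 5).
So |(-4y^2 + 3y + 1) + 9| = |y − 2|·|-4y - 5|.
Assume first that |y − 2| < 1, so |y| < 3. Then |-4y - 5| ≤ 4·3 + 5 = 17.
Hence |(-4y^2 + 3y + 1) + 9| ≤ 17|y − 2| < eps provided |y − 2| < eps/17.
Take delta = min(1, eps/17). Then 0 < |y − 2| < delta gives both |y − 2| < 1 and |y − 2| < eps/17, so |(-4y^2 + 3y + 1) + 9| < eps.

delta = min(1, eps/17)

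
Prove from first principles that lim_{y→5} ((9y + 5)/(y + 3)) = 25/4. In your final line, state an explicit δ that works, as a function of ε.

δ = min(4, (16/11)ε)

Let ε > 0. We want δ > 0 with 0 < |y − 5| < δ ⇒ |(9y + 5)/(y + 3) − (25/4)| < ε.
Combining over a common denominator, (9y + 5)/(y + 3) − (25/4) = [(9y + 5)·8 − 50·(y + 3)] / [8·(y + 3)] = 22(y − 5) / (8(y + 3)).
So |(9y + 5)/(y + 3) − (25/4)| = 22|y − 5| / (8·|y + 3|).
Restrict δ ≤ 4. Then |y − 5| < 4 gives |y + 3| = |(y − 5) + 8| ≥ 8 − 4 = 4.
Hence |(9y + 5)/(y + 3) − (25/4)| < 22|y − 5|/(8·4) = (11/16)|y − 5|, which is < ε once |y − 5| < (16/11)ε.
Take δ = min(4, (16/11)ε). Then 0 < |y − 5| < δ forces both bounds, so |(9y + 5)/(y + 3) − (25/4)| < ε.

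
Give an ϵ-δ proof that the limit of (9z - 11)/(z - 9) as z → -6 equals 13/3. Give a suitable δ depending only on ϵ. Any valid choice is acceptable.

Let ϵ > 0 be given. We want δ > 0 with 0 < |z + 6| < δ ⇒ |(9z - 11)/(z - 9) − (13/3)| < ϵ.
Combining over a common denominator, (9z - 11)/(z - 9) − (13/3) = [(9z - 11)·(-15) − (-65)·(z - 9)] / [(-15)·(z - 9)] = -70(z + 6) / ((-15)(z - 9)).
So |(9z - 11)/(z - 9) − (13/3)| = 70|z + 6| / (15·|z − 9|).
Require δ ≤ 15/2, so |z − 9| ≥ |-15| − |z + 6| > 15 − 15/2 = 15/2.
Hence |(9z - 11)/(z - 9) − (13/3)| < 70|z + 6|/(15·(15/2)) = (28/45)|z + 6|, which is < ϵ once |z + 6| < (45/28)ϵ.
Take δ = min(15/2, (45/28)ϵ). Then 0 < |z + 6| < δ forces both bounds, so |(9z - 11)/(z - 9) − (13/3)| < ϵ.

δ = min(15/2, (45/28)ϵ)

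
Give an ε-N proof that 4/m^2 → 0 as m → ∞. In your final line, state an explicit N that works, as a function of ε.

Let ε > 0. For m ≥ 1, |4/m^2 − 0| = 4/m^2.
4/m^2 < ε ⇔ m^2 > 4/ε ⇔ m > (4/ε)^{1/2}.
Take N = (4/ε)^{1/2}. Then m > N implies 4/m^2 < ε.

N = (4/ε)^{1/2}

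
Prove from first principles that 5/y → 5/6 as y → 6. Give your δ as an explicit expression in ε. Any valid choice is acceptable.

Fix ε > 0. We seek δ > 0 such that 0 < |y − 6| < δ implies |5/y − (5/6)| < ε.
|5/y − (5/6)| = 5·|6 − y|/(6·|y|) = 5|y − 6|/(6|y|).
Require δ ≤ 3 so that |y| > 6 − 3 = 3, hence 6|y| > 18.
Then |5/y − (5/6)| < 5|y − 6|/18, which is < ε when |y − 6| < (18/5)ε.
Take δ = min(3, (18/5)ε). Then 0 < |y − 6| < δ gives both |y − 6| < 3 and |y − 6| < (18/5)ε, so |5/y − (5/6)| < ε.

δ = min(3, (18/5)ε)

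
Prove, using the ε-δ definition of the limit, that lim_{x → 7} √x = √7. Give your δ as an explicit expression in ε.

Let ε > 0 be given. We want δ > 0 such that 0 < |x − 7| < δ implies |√x − √7| < ε.
Multiplying by the conjugate, |√x − √7| = |x − 7|/(√x + √7).
Restrict δ ≤ 7 so that |x − 7| < 7 forces x > 0, and then √x + √7 > √7.
Hence |√x − √7| < |x − 7|/√7, which is < ε once |x − 7| < √7·ε.
Take δ = min(7, √7·ε). If 0 < |x − 7| < δ then x > 0 and |√x − √7| < |x − 7|/√7 < ε.

δ = min(7, √7·ε)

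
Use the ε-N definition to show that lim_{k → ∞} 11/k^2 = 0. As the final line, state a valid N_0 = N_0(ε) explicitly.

N_0 = (11/ε)^{1/2}

Let ε > 0. For k ≥ 1, |11/k^2 − 0| = 11/k^2.
11/k^2 < ε ⇔ k^2 > 11/ε ⇔ k > (11/ε)^{1/2}.
Take N_0 = (11/ε)^{1/2}. Then k > N_0 implies 11/k^2 < ε.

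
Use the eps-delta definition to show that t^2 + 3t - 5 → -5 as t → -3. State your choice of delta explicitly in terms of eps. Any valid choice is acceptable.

delta = min(1, eps/4)

Let eps > 0 be given. We want delta > 0 such that 0 < |t + 3| < delta implies |(t^2 + 3t - 5) + 5| < eps.
(t^2 + 3t - 5) + 5 = t^2 + 3t = (t + 3)(t).
So |(t^2 + 3t - 5) + 5| = |t + 3|·|t|.
Require delta ≤ 1. Then |t + 3| < 1 gives |t| < 4, and by the triangle inequality |t| ≤ 4 = 4.
Hence |(t^2 + 3t - 5) + 5| ≤ 4|t + 3| < eps provided |t + 3| < eps/4.
Take delta = min(1, eps/4). Then 0 < |t + 3| < delta gives both |t + 3| < 1 and |t + 3| < eps/4, so |(t^2 + 3t - 5) + 5| < eps.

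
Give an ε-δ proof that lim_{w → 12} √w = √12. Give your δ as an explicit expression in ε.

Suppose ε > 0. We want δ > 0 such that 0 < |w − 12| < δ implies |√w − √12| < ε.
Rationalise: √w − √12 = (w − 12)/(√w + √12), so |√w − √12| = |w − 12|/(√w + √12).
Restrict δ ≤ 12 so that |w − 12| < 12 forces w > 0, and then √w + √12 > √12.
Hence |√w − √12| < |w − 12|/√12, which is < ε once |w − 12| < √12·ε.
Take δ = min(12, √12·ε). If 0 < |w − 12| < δ then w > 0 and |√w − √12| < |w − 12|/√12 < ε.

δ = min(12, √12·ε)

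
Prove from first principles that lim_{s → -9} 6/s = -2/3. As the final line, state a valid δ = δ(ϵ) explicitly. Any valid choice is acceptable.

Suppose ϵ > 0. We seek δ > 0 such that 0 < |s + 9| < δ implies |6/s + 2/3| < ϵ.
|6/s + 2/3| = 6·|-9 − s|/(9·|s|) = 6|s + 9|/(9|s|).
Require δ ≤ 9/2 so that |s| > 9 − 9/2 = 9/2, hence 9|s| > 81/2.
Then |6/s + 2/3| < 6|s + 9|/(81/2), which is < ϵ when |s + 9| < (27/4)ϵ.
Take δ = min(9/2, (27/4)ϵ). Then 0 < |s + 9| < δ gives both |s + 9| < 9/2 and |s + 9| < (27/4)ϵ, so |6/s + 2/3| < ϵ.

δ = min(9/2, (27/4)ϵ)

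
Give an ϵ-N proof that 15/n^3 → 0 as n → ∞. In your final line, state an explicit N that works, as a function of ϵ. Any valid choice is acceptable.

N = (15/ϵ)^{1/3}

Let ϵ > 0. For n ≥ 1, |15/n^3 − 0| = 15/n^3.
15/n^3 < ϵ ⇔ n^3 > 15/ϵ ⇔ n > (15/ϵ)^{1/3}.
Take N = (15/ϵ)^{1/3}. Then n > N implies 15/n^3 < ϵ.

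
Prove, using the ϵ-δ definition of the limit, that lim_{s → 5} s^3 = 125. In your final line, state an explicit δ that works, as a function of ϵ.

δ = min(1, ϵ/91)

Let ϵ > 0. We seek δ > 0 with 0 < |s − 5| < δ ⇒ |s^3 − 125| < ϵ.
Factor: s^3 − 125 = (s − 5)(s^2 + 5s + 25), so |s^3 − 125| = |s − 5|·|s^2 + 5s + 25|.
Impose δ ≤ 1 so that |s| < 6; then |s^2 + 5s + 25| ≤ 91.
Hence |s^3 − 125| ≤ 91|s − 5|, which is < ϵ once |s − 5| < ϵ/91.
Take δ = min(1, ϵ/91). If 0 < |s − 5| < δ then both bounds hold and |s^3 − 125| ≤ 91|s − 5| < 91·(ϵ/91) = ϵ.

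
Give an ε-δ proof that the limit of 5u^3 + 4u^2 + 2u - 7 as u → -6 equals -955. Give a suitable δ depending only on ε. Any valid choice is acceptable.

δ = min(1, ε/585)

Let ε > 0 be given. We want δ > 0 such that 0 < |u + 6| < δ implies |(5u^3 + 4u^2 + 2u - 7) + 955| < ε.
(5u^3 + 4u^2 + 2u - 7) + 955 = 5u^3 + 4u^2 + 2u + 948 = (u + 6)(5u^2 - 26u + 158).
So |(5u^3 + 4u^2 + 2u - 7) + 955| = |u + 6|·|5u^2 - 26u + 158|.
Require δ ≤ 1. Then |u + 6| < 1 gives |u| < 7, and by the triangle inequality |5u^2 - 26u + 158| ≤ 5·7^2 + 26·7 + 158 = 585.
Hence |(5u^3 + 4u^2 + 2u - 7) + 955| ≤ 585|u + 6| < ε provided |u + 6| < ε/585.
Choosing δ = min(1, ε/585) ensures both conditions, hence |(5u^3 + 4u^2 + 2u - 7) + 955| < ε.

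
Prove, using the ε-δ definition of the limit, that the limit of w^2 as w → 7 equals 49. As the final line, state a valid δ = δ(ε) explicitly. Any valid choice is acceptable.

Let ε > 0. We seek δ > 0 with 0 < |w − 7| < δ ⇒ |w^2 − 49| < ε.
Factor: w^2 − 49 = (w − 7)(w + 7), so |w^2 − 49| = |w − 7|·|w + 7|.
Impose δ ≤ 1 so that |w| < 8; then |w + 7| ≤ 15.
Hence |w^2 − 49| ≤ 15|w − 7|, which is < ε once |w − 7| < ε/15.
Take δ = min(1, ε/15). If 0 < |w − 7| < δ then both bounds hold and |w^2 − 49| ≤ 15|w − 7| < 15·(ε/15) = ε.

δ = min(1, ε/15)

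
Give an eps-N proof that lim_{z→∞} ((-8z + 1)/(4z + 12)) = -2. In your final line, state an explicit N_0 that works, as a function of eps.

N_0 = (25/4)/eps

Fix eps > 0. We seek N_0 > 0 such that z > N_0 implies |(-8z + 1)/(4z + 12) + 2| < eps.
(-8z + 1)/(4z + 12) + 2 = (4(-8z + 1) − (-8)(4z + 12)) / (4(4z + 12)) = 100/(4(4z + 12)).
For z > 0 we have 4z + 12 > 4z, so |(-8z + 1)/(4z + 12) + 2| = 100/(4(4z + 12)) < 100/(4·4z) = (25/4)/z.
Thus |(-8z + 1)/(4z + 12) + 2| < eps whenever z > (25/4)/eps.
Take N_0 = (25/4)/eps. If z > N_0 then |(-8z + 1)/(4z + 12) + 2| < (25/4)/z < eps.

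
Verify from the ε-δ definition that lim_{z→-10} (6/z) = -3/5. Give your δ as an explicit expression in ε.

δ = min(5, (25/3)ε)

Let ε > 0 be given. We seek δ > 0 such that 0 < |z + 10| < δ implies |6/z + 3/5| < ε.
|6/z + 3/5| = 6·|-10 − z|/(10·|z|) = 6|z + 10|/(10|z|).
Restrict δ ≤ 5. Then |z + 10| < 5 gives |z| > 5, so 10|z| > 50.
Then |6/z + 3/5| < 6|z + 10|/50, which is < ε when |z + 10| < (25/3)ε.
Take δ = min(5, (25/3)ε). Then 0 < |z + 10| < δ gives both |z + 10| < 5 and |z + 10| < (25/3)ε, so |6/z + 3/5| < ε.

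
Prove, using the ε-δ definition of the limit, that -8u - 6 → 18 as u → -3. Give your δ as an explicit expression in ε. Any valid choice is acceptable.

δ = ε/8

Let ε > 0 be given. We need δ > 0 so that 0 < |u + 3| < δ implies |(-8u - 6) − 18| < ε.
Since (-8u - 6) − 18 = -8(u + 3), we have |(-8u - 6) − 18| = 8|u + 3|.
So 8|u + 3| < ε exactly when |u + 3| < ε/8.
Choosing δ = ε/8 gives |(-8u - 6) − 18| = 8|u + 3| < ε whenever |u + 3| < δ.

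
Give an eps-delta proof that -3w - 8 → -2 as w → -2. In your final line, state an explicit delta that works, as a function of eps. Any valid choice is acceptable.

delta = eps/3

Suppose eps > 0. We need delta > 0 so that 0 < |w + 2| < delta implies |(-3w - 8) + 2| < eps.
|(-3w - 8) + 2| = |-3w - 6| = 3|w + 2|.
So 3|w + 2| < eps exactly when |w + 2| < eps/3.
Choosing delta = eps/3 gives |(-3w - 8) + 2| = 3|w + 2| < eps whenever |w + 2| < delta.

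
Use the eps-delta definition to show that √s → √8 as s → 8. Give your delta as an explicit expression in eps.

Suppose eps > 0. We want delta > 0 such that 0 < |s − 8| < delta implies |√s − √8| < eps.
Rationalise: √s − √8 = (s − 8)/(√s + √8), so |√s − √8| = |s − 8|/(√s + √8).
Restrict delta ≤ 8 so that |s − 8| < 8 forces s > 0, and then √s + √8 > √8.
Hence |√s − √8| < |s − 8|/√8, which is < eps once |s − 8| < √8·eps.
Take delta = min(8, √8·eps). If 0 < |s − 8| < delta then s > 0 and |√s − √8| < |s − 8|/√8 < eps.

delta = min(8, √8·eps)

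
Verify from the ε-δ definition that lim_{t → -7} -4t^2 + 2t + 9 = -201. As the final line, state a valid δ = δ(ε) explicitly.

Suppose ε > 0. We want δ > 0 such that 0 < |t + 7| < δ implies |(-4t^2 + 2t + 9) + 201| < ε.
(-4t^2 + 2t + 9) + 201 = -4t^2 + 2t + 210 = (t + 7)(-4t + 30).
So |(-4t^2 + 2t + 9) + 201| = |t + 7|·|-4t + 30|.
Require δ ≤ 1. Then |t + 7| < 1 gives |t| < 8, and by the triangle inequality |-4t + 30| ≤ 4·8 + 30 = 62.
Hence |(-4t^2 + 2t + 9) + 201| ≤ 62|t + 7| < ε provided |t + 7| < ε/62.
Take δ = min(1, ε/62). Then 0 < |t + 7| < δ gives both |t + 7| < 1 and |t + 7| < ε/62, so |(-4t^2 + 2t + 9) + 201| < ε.

δ = min(1, ε/62)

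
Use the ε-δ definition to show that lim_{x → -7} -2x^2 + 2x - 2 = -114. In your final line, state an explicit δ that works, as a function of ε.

Fix ε > 0. We want δ > 0 such that 0 < |x + 7| < δ implies |(-2x^2 + 2x - 2) + 114| < ε.
(-2x^2 + 2x - 2) + 114 = -2x^2 + 2x + 112 = (x + 7)(-2x + 16).
So |(-2x^2 + 2x - 2) + 114| = |x + 7|·|-2x + 16|.
Assume first that |x + 7| < 1, so |x| < 8. Then |-2x + 16| ≤ 2·8 + 16 = 32.
Hence |(-2x^2 + 2x - 2) + 114| ≤ 32|x + 7| < ε provided |x + 7| < ε/32.
Choosing δ = min(1, ε/32) ensures both conditions, hence |(-2x^2 + 2x - 2) + 114| < ε.

δ = min(1, ε/32)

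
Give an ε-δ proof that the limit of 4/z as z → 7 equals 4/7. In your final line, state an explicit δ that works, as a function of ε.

δ = min(7/2, (49/8)ε)

Let ε > 0 be given. We seek δ > 0 such that 0 < |z − 7| < δ implies |4/z − (4/7)| < ε.
|4/z − (4/7)| = 4·|7 − z|/(7·|z|) = 4|z − 7|/(7|z|).
Require δ ≤ 7/2 so that |z| > 7 − 7/2 = 7/2, hence 7|z| > 49/2.
Then |4/z − (4/7)| < 4|z − 7|/(49/2), which is < ε when |z − 7| < (49/8)ε.
Take δ = min(7/2, (49/8)ε). Then 0 < |z − 7| < δ gives both |z − 7| < 7/2 and |z − 7| < (49/8)ε, so |4/z − (4/7)| < ε.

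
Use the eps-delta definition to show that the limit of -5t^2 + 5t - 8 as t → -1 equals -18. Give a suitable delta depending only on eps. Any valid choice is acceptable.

Suppose eps > 0. We want delta > 0 such that 0 < |t + 1| < delta implies |(-5t^2 + 5t - 8) + 18| < eps.
(-5t^2 + 5t - 8) + 18 = -5t^2 + 5t + 10 = (t + 1)(-5t + 10).
So |(-5t^2 + 5t - 8) + 18| = |t + 1|·|-5t + 10|.
Assume first that |t + 1| < 1, so |t| < 2. Then |-5t + 10| ≤ 5·2 + 10 = 20.
Hence |(-5t^2 + 5t - 8) + 18| ≤ 20|t + 1| < eps provided |t + 1| < eps/20.
Take delta = min(1, eps/20). Then 0 < |t + 1| < delta gives both |t + 1| < 1 and |t + 1| < eps/20, so |(-5t^2 + 5t - 8) + 18| < eps.

delta = min(1, eps/20)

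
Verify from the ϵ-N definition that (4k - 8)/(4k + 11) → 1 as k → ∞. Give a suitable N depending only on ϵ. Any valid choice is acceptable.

N = (19/4)/ϵ

Let ϵ > 0 be given. For k ≥ 1, |(4k - 8)/(4k + 11) − 1| = |-76|/(4(4k + 11)) = 76/(4(4k + 11)).
Since 4k + 11 ≥ 4k for k ≥ 1, this is ≤ 76/(4·4k) = (19/4)/k.
So |(4k - 8)/(4k + 11) − 1| < ϵ whenever k > (19/4)/ϵ.
Take N = (19/4)/ϵ. If k > N then |(4k - 8)/(4k + 11) − 1| ≤ (19/4)/k < ϵ.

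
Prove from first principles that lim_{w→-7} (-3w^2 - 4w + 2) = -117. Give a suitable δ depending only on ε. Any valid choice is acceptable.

δ = min(2, ε/44)

Suppose ε > 0. We want δ > 0 such that 0 < |w + 7| < δ implies |(-3w^2 - 4w + 2) + 117| < ε.
(-3w^2 - 4w + 2) + 117 = -3w^2 - 4w + 119 = (w + 7)(-3w + 17).
So |(-3w^2 - 4w + 2) + 117| = |w + 7|·|-3w + 17|.
Assume first that |w + 7| < 2, so |w| < 9. Then |-3w + 17| ≤ 3·9 + 17 = 44.
Hence |(-3w^2 - 4w + 2) + 117| ≤ 44|w + 7| < ε provided |w + 7| < ε/44.
Take δ = min(2, ε/44). Then 0 < |w + 7| < δ gives both |w + 7| < 2 and |w + 7| < ε/44, so |(-3w^2 - 4w + 2) + 117| < ε.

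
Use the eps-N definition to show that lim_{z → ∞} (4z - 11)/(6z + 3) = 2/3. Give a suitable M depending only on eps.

Let eps > 0 be given. We seek M > 0 such that z > M implies |(4z - 11)/(6z + 3) − (2/3)| < eps.
(4z - 11)/(6z + 3) − (2/3) = (6(4z - 11) − 4(6z + 3)) / (6(6z + 3)) = -78/(6(6z + 3)).
For z > 0 we have 6z + 3 > 6z, so |(4z - 11)/(6z + 3) − (2/3)| = 78/(6(6z + 3)) < 78/(6·6z) = (13/6)/z.
Thus |(4z - 11)/(6z + 3) − (2/3)| < eps whenever z > (13/6)/eps.
Take M = (13/6)/eps. If z > M then |(4z - 11)/(6z + 3) − (2/3)| < (13/6)/z < eps.

M = (13/6)/eps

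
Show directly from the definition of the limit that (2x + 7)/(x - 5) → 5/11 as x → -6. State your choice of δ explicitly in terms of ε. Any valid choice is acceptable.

δ = min(11/2, (121/34)ε)

Let ε > 0 be given. We want δ > 0 with 0 < |x + 6| < δ ⇒ |(2x + 7)/(x - 5) − (5/11)| < ε.
Combining over a common denominator, (2x + 7)/(x - 5) − (5/11) = [(2x + 7)·(-11) − (-5)·(x - 5)] / [(-11)·(x - 5)] = -17(x + 6) / ((-11)(x - 5)).
So |(2x + 7)/(x - 5) − (5/11)| = 17|x + 6| / (11·|x − 5|).
Require δ ≤ 11/2, so |x − 5| ≥ |-11| − |x + 6| > 11 − 11/2 = 11/2.
Hence |(2x + 7)/(x - 5) − (5/11)| < 17|x + 6|/(11·(11/2)) = (34/121)|x + 6|, which is < ε once |x + 6| < (121/34)ε.
Take δ = min(11/2, (121/34)ε). Then 0 < |x + 6| < δ forces both bounds, so |(2x + 7)/(x - 5) − (5/11)| < ε.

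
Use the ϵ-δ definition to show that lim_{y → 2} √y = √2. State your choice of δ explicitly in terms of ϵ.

δ = min(2, √2·ϵ)

Let ϵ > 0. We want δ > 0 such that 0 < |y − 2| < δ implies |√y − √2| < ϵ.
Rationalise: √y − √2 = (y − 2)/(√y + √2), so |√y − √2| = |y − 2|/(√y + √2).
Restrict δ ≤ 2 so that |y − 2| < 2 forces y > 0, and then √y + √2 > √2.
Hence |√y − √2| < |y − 2|/√2, which is < ϵ once |y − 2| < √2·ϵ.
Take δ = min(2, √2·ϵ). If 0 < |y − 2| < δ then y > 0 and |√y − √2| < |y − 2|/√2 < ϵ.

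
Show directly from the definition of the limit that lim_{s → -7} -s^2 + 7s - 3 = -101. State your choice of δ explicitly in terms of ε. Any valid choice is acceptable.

δ = min(1, ε/22)

Let ε > 0 be given. We want δ > 0 such that 0 < |s + 7| < δ implies |(-s^2 + 7s - 3) + 101| < ε.
(-s^2 + 7s - 3) + 101 = -s^2 + 7s + 98 = (s + 7)(-s + 14).
So |(-s^2 + 7s - 3) + 101| = |s + 7|·|-s + 14|.
Require δ ≤ 1. Then |s + 7| < 1 gives |s| < 8, and by the triangle inequality |-s + 14| ≤ 8 + 14 = 22.
Hence |(-s^2 + 7s - 3) + 101| ≤ 22|s + 7| < ε provided |s + 7| < ε/22.
Choosing δ = min(1, ε/22) ensures both conditions, hence |(-s^2 + 7s - 3) + 101| < ε.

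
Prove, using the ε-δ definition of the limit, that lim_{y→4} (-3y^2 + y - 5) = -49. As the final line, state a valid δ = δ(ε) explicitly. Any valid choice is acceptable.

δ = min(1, ε/26)

Fix ε > 0. We want δ > 0 such that 0 < |y − 4| < δ implies |(-3y^2 + y - 5) + 49| < ε.
(-3y^2 + y - 5) + 49 = -3y^2 + y + 44 = (y − 4)(-3y - 11).
So |(-3y^2 + y - 5) + 49| = |y − 4|·|-3y - 11|.
Assume first that |y − 4| < 1, so |y| < 5. Then |-3y - 11| ≤ 3·5 + 11 = 26.
Hence |(-3y^2 + y - 5) + 49| ≤ 26|y − 4| < ε provided |y − 4| < ε/26.
Take δ = min(1, ε/26). Then 0 < |y − 4| < δ gives both |y − 4| < 1 and |y − 4| < ε/26, so |(-3y^2 + y - 5) + 49| < ε.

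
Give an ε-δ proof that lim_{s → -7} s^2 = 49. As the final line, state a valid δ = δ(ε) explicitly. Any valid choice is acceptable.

δ = min(1, ε/15)

Suppose ε > 0. We seek δ > 0 with 0 < |s + 7| < δ ⇒ |s^2 − 49| < ε.
Factor: s^2 − 49 = (s + 7)(s - 7), so |s^2 − 49| = |s + 7|·|s - 7|.
Restrict δ ≤ 1. Then |s + 7| < 1 gives |s| < 8, so by the triangle inequality |s - 7| ≤ 8 + 7 = 15.
Hence |s^2 − 49| ≤ 15|s + 7|, which is < ε once |s + 7| < ε/15.
Take δ = min(1, ε/15). If 0 < |s + 7| < δ then both bounds hold and |s^2 − 49| ≤ 15|s + 7| < 15·(ε/15) = ε.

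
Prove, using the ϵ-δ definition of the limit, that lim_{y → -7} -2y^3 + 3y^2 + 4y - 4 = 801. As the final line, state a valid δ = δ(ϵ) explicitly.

δ = min(2, ϵ/430)

Let ϵ > 0 be given. We want δ > 0 such that 0 < |y + 7| < δ implies |(-2y^3 + 3y^2 + 4y - 4) − 801| < ϵ.
(-2y^3 + 3y^2 + 4y - 4) − 801 = -2y^3 + 3y^2 + 4y - 805 = (y + 7)(-2y^2 + 17y - 115).
So |(-2y^3 + 3y^2 + 4y - 4) − 801| = |y + 7|·|-2y^2 + 17y - 115|.
Assume first that |y + 7| < 2, so |y| < 9. Then |-2y^2 + 17y - 115| ≤ 2·9^2 + 17·9 + 115 = 430.
Hence |(-2y^3 + 3y^2 + 4y - 4) − 801| ≤ 430|y + 7| < ϵ provided |y + 7| < ϵ/430.
Choosing δ = min(2, ϵ/430) ensures both conditions, hence |(-2y^3 + 3y^2 + 4y - 4) − 801| < ϵ.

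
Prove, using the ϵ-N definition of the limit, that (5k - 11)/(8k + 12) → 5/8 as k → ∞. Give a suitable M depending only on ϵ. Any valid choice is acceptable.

Let ϵ > 0 be given. For k ≥ 1, |(5k - 11)/(8k + 12) − (5/8)| = |-148|/(8(8k + 12)) = 148/(8(8k + 12)).
Since 8k + 12 ≥ 8k for k ≥ 1, this is ≤ 148/(8·8k) = (37/16)/k.
So |(5k - 11)/(8k + 12) − (5/8)| < ϵ whenever k > (37/16)/ϵ.
Take M = (37/16)/ϵ. If k > M then |(5k - 11)/(8k + 12) − (5/8)| ≤ (37/16)/k < ϵ.

M = (37/16)/ϵ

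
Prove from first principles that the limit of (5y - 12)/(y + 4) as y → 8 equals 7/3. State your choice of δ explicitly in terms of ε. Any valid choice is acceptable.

δ = min(6, (9/4)ε)

Let ε > 0. We want δ > 0 with 0 < |y − 8| < δ ⇒ |(5y - 12)/(y + 4) − (7/3)| < ε.
Combining over a common denominator, (5y - 12)/(y + 4) − (7/3) = [(5y - 12)·12 − 28·(y + 4)] / [12·(y + 4)] = 32(y − 8) / (12(y + 4)).
So |(5y - 12)/(y + 4) − (7/3)| = 32|y − 8| / (12·|y + 4|).
Require δ ≤ 6, so |y + 4| ≥ |12| − |y − 8| > 12 − 6 = 6.
Hence |(5y - 12)/(y + 4) − (7/3)| < 32|y − 8|/(12·6) = (4/9)|y − 8|, which is < ε once |y − 8| < (9/4)ε.
Take δ = min(6, (9/4)ε). Then 0 < |y − 8| < δ forces both bounds, so |(5y - 12)/(y + 4) − (7/3)| < ε.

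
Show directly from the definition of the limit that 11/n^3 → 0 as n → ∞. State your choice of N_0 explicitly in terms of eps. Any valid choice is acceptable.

N_0 = (11/eps)^{1/3}

Let eps > 0 be given. For n ≥ 1, |11/n^3 − 0| = 11/n^3.
11/n^3 < eps ⇔ n^3 > 11/eps ⇔ n > (11/eps)^{1/3}.
Take N_0 = (11/eps)^{1/3}. Then n > N_0 implies 11/n^3 < eps.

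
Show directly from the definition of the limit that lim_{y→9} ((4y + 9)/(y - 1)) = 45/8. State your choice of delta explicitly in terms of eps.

delta = min(4, (32/13)eps)

Let eps > 0. We want delta > 0 with 0 < |y − 9| < delta ⇒ |(4y + 9)/(y - 1) − (45/8)| < eps.
Combining over a common denominator, (4y + 9)/(y - 1) − (45/8) = [(4y + 9)·8 − 45·(y - 1)] / [8·(y - 1)] = -13(y − 9) / (8(y - 1)).
So |(4y + 9)/(y - 1) − (45/8)| = 13|y − 9| / (8·|y − 1|).
Require delta ≤ 4, so |y − 1| ≥ |8| − |y − 9| > 8 − 4 = 4.
Hence |(4y + 9)/(y - 1) − (45/8)| < 13|y − 9|/(8·4) = (13/32)|y − 9|, which is < eps once |y − 9| < (32/13)eps.
Take delta = min(4, (32/13)eps). Then 0 < |y − 9| < delta forces both bounds, so |(4y + 9)/(y - 1) − (45/8)| < eps.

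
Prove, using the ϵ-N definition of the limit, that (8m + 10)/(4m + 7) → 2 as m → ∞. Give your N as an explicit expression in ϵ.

Let ϵ > 0. For m ≥ 1, |(8m + 10)/(4m + 7) − 2| = |-16|/(4(4m + 7)) = 16/(4(4m + 7)).
Since 4m + 7 ≥ 4m for m ≥ 1, this is ≤ 16/(4·4m) = 1/m.
So |(8m + 10)/(4m + 7) − 2| < ϵ whenever m > 1/ϵ.
Take N = 1/ϵ. If m > N then |(8m + 10)/(4m + 7) − 2| ≤ 1/m < ϵ.

N = 1/ϵ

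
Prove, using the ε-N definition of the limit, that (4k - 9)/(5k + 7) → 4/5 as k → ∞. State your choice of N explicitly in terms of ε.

N = (73/25)/ε

Suppose ε > 0. For k ≥ 1, |(4k - 9)/(5k + 7) − (4/5)| = |-73|/(5(5k + 7)) = 73/(5(5k + 7)).
Since 5k + 7 ≥ 5k for k ≥ 1, this is ≤ 73/(5·5k) = (73/25)/k.
So |(4k - 9)/(5k + 7) − (4/5)| < ε whenever k > (73/25)/ε.
Take N = (73/25)/ε. If k > N then |(4k - 9)/(5k + 7) − (4/5)| ≤ (73/25)/k < ε.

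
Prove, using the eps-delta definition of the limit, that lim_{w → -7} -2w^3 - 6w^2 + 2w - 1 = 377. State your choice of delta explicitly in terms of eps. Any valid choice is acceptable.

delta = min(1, eps/246)

Fix eps > 0. We want delta > 0 such that 0 < |w + 7| < delta implies |(-2w^3 - 6w^2 + 2w - 1) − 377| < eps.
(-2w^3 - 6w^2 + 2w - 1) − 377 = -2w^3 - 6w^2 + 2w - 378 = (w + 7)(-2w^2 + 8w - 54).
So |(-2w^3 - 6w^2 + 2w - 1) − 377| = |w + 7|·|-2w^2 + 8w - 54|.
Assume first that |w + 7| < 1, so |w| < 8. Then |-2w^2 + 8w - 54| ≤ 2·8^2 + 8·8 + 54 = 246.
Hence |(-2w^3 - 6w^2 + 2w - 1) − 377| ≤ 246|w + 7| < eps provided |w + 7| < eps/246.
Choosing delta = min(1, eps/246) ensures both conditions, hence |(-2w^3 - 6w^2 + 2w - 1) − 377| < eps.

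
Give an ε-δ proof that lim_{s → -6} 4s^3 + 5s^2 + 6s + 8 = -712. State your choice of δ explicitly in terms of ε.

Let ε > 0 be given. We want δ > 0 such that 0 < |s + 6| < δ implies |(4s^3 + 5s^2 + 6s + 8) + 712| < ε.
(4s^3 + 5s^2 + 6s + 8) + 712 = 4s^3 + 5s^2 + 6s + 720 = (s + 6)(4s^2 - 19s + 120).
So |(4s^3 + 5s^2 + 6s + 8) + 712| = |s + 6|·|4s^2 - 19s + 120|.
Assume first that |s + 6| < 2, so |s| < 8. Then |4s^2 - 19s + 120| ≤ 4·8^2 + 19·8 + 120 = 528.
Hence |(4s^3 + 5s^2 + 6s + 8) + 712| ≤ 528|s + 6| < ε provided |s + 6| < ε/528.
Choosing δ = min(2, ε/528) ensures both conditions, hence |(4s^3 + 5s^2 + 6s + 8) + 712| < ε.

δ = min(2, ε/528)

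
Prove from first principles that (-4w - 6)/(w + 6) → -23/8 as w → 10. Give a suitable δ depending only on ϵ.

Suppose ϵ > 0. We want δ > 0 with 0 < |w − 10| < δ ⇒ |(-4w - 6)/(w + 6) + 23/8| < ϵ.
Combining over a common denominator, (-4w - 6)/(w + 6) + 23/8 = [(-4w - 6)·16 − (-46)·(w + 6)] / [16·(w + 6)] = -18(w − 10) / (16(w + 6)).
So |(-4w - 6)/(w + 6) + 23/8| = 18|w − 10| / (16·|w + 6|).
Require δ ≤ 8, so |w + 6| ≥ |16| − |w − 10| > 16 − 8 = 8.
Hence |(-4w - 6)/(w + 6) + 23/8| < 18|w − 10|/(16·8) = (9/64)|w − 10|, which is < ϵ once |w − 10| < (64/9)ϵ.
Take δ = min(8, (64/9)ϵ). Then 0 < |w − 10| < δ forces both bounds, so |(-4w - 6)/(w + 6) + 23/8| < ϵ.

δ = min(8, (64/9)ϵ)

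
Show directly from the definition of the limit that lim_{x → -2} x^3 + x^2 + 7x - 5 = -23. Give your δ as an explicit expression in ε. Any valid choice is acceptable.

δ = min(1, ε/21)

Let ε > 0. We want δ > 0 such that 0 < |x + 2| < δ implies |(x^3 + x^2 + 7x - 5) + 23| < ε.
(x^3 + x^2 + 7x - 5) + 23 = x^3 + x^2 + 7x + 18 = (x + 2)(x^2 - x + 9).
So |(x^3 + x^2 + 7x - 5) + 23| = |x + 2|·|x^2 - x + 9|.
Assume first that |x + 2| < 1, so |x| < 3. Then |x^2 - x + 9| ≤ 3^2 + 3 + 9 = 21.
Hence |(x^3 + x^2 + 7x - 5) + 23| ≤ 21|x + 2| < ε provided |x + 2| < ε/21.
Choosing δ = min(1, ε/21) ensures both conditions, hence |(x^3 + x^2 + 7x - 5) + 23| < ε.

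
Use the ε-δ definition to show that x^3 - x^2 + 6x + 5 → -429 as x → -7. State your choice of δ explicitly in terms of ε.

Suppose ε > 0. We want δ > 0 such that 0 < |x + 7| < δ implies |(x^3 - x^2 + 6x + 5) + 429| < ε.
(x^3 - x^2 + 6x + 5) + 429 = x^3 - x^2 + 6x + 434 = (x + 7)(x^2 - 8x + 62).
So |(x^3 - x^2 + 6x + 5) + 429| = |x + 7|·|x^2 - 8x + 62|.
Require δ ≤ 1. Then |x + 7| < 1 gives |x| < 8, and by the triangle inequality |x^2 - 8x + 62| ≤ 8^2 + 8·8 + 62 = 190.
Hence |(x^3 - x^2 + 6x + 5) + 429| ≤ 190|x + 7| < ε provided |x + 7| < ε/190.
Choosing δ = min(1, ε/190) ensures both conditions, hence |(x^3 - x^2 + 6x + 5) + 429| < ε.

δ = min(1, ε/190)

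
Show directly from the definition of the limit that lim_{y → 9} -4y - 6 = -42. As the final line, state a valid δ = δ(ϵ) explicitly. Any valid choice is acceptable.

Let ϵ > 0. We need δ > 0 so that 0 < |y − 9| < δ implies |(-4y - 6) + 42| < ϵ.
Since (-4y - 6) + 42 = -4(y − 9), we have |(-4y - 6) + 42| = 4|y − 9|.
So 4|y − 9| < ϵ exactly when |y − 9| < ϵ/4.
Take δ = ϵ/4. If 0 < |y − 9| < δ then |(-4y - 6) + 42| = 4|y − 9| < 4·(ϵ/4) = ϵ.

δ = ϵ/4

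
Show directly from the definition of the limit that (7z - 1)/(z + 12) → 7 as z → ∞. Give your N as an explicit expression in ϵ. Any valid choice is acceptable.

N = 85/ϵ

Fix ϵ > 0. We seek N > 0 such that z > N implies |(7z - 1)/(z + 12) − 7| < ϵ.
(7z - 1)/(z + 12) − 7 = ((7z - 1) − 7(z + 12)) / ((z + 12)) = -85/((z + 12)).
For z > 0 we have z + 12 > z, so |(7z - 1)/(z + 12) − 7| = 85/((z + 12)) < 85/(z) = 85/z.
Thus |(7z - 1)/(z + 12) − 7| < ϵ whenever z > 85/ϵ.
Take N = 85/ϵ. If z > N then |(7z - 1)/(z + 12) − 7| < 85/z < ϵ.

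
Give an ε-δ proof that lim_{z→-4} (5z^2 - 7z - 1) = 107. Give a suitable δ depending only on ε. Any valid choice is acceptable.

Let ε > 0. We want δ > 0 such that 0 < |z + 4| < δ implies |(5z^2 - 7z - 1) − 107| < ε.
(5z^2 - 7z - 1) − 107 = 5z^2 - 7z - 108 = (z + 4)(5z - 27).
So |(5z^2 - 7z - 1) − 107| = |z + 4|·|5z - 27|.
Require δ ≤ 1. Then |z + 4| < 1 gives |z| < 5, and by the triangle inequality |5z - 27| ≤ 5·5 + 27 = 52.
Hence |(5z^2 - 7z - 1) − 107| ≤ 52|z + 4| < ε provided |z + 4| < ε/52.
Take δ = min(1, ε/52). Then 0 < |z + 4| < δ gives both |z + 4| < 1 and |z + 4| < ε/52, so |(5z^2 - 7z - 1) − 107| < ε.

δ = min(1, ε/52)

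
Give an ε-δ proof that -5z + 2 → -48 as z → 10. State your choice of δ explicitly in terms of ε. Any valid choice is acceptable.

δ = ε/5

Let ε > 0. We need δ > 0 so that 0 < |z − 10| < δ implies |(-5z + 2) + 48| < ε.
|(-5z + 2) + 48| = |-5z + 50| = 5|z − 10|.
So 5|z − 10| < ε exactly when |z − 10| < ε/5.
Choosing δ = ε/5 gives |(-5z + 2) + 48| = 5|z − 10| < ε whenever |z − 10| < δ.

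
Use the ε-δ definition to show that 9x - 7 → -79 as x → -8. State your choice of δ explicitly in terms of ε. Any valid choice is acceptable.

δ = ε/9

Let ε > 0 be given. We need δ > 0 so that 0 < |x + 8| < δ implies |(9x - 7) + 79| < ε.
|(9x - 7) + 79| = |9x + 72| = 9|x + 8|.
So 9|x + 8| < ε exactly when |x + 8| < ε/9.
Take δ = ε/9. If 0 < |x + 8| < δ then |(9x - 7) + 79| = 9|x + 8| < 9·(ε/9) = ε.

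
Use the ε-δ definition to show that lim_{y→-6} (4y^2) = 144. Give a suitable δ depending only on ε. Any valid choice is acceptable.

Fix ε > 0. We want δ > 0 such that 0 < |y + 6| < δ implies |(4y^2) − 144| < ε.
(4y^2) − 144 = 4y^2 - 144 = (y + 6)(4y - 24).
So |(4y^2) − 144| = |y + 6|·|4y - 24|.
Require δ ≤ 1. Then |y + 6| < 1 gives |y| < 7, and by the triangle inequality |4y - 24| ≤ 4·7 + 24 = 52.
Hence |(4y^2) − 144| ≤ 52|y + 6| < ε provided |y + 6| < ε/52.
Choosing δ = min(1, ε/52) ensures both conditions, hence |(4y^2) − 144| < ε.

δ = min(1, ε/52)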